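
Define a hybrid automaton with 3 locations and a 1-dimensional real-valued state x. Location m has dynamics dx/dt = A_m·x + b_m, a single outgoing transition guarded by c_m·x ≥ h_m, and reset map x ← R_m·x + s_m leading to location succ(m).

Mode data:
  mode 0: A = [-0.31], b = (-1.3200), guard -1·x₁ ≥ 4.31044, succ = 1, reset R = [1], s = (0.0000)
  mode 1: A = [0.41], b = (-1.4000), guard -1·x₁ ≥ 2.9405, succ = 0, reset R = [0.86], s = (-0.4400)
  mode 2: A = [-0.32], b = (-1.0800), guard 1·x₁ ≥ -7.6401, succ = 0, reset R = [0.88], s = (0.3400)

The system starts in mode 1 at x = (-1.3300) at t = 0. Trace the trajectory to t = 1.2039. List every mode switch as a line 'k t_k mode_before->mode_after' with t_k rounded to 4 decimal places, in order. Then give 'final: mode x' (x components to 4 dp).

1 0.7128 1->0
final: 0 -3.1509

Mode 1: guard c·x = 2.9405 hit at Δt = 0.7128 (t = 0.7128), x⁻ = (-2.9405) → reset → x⁺ = (-2.9688), jump to mode 0
Mode 0: flow for 0.4911 to horizon, guard not reached → x = (-3.1509)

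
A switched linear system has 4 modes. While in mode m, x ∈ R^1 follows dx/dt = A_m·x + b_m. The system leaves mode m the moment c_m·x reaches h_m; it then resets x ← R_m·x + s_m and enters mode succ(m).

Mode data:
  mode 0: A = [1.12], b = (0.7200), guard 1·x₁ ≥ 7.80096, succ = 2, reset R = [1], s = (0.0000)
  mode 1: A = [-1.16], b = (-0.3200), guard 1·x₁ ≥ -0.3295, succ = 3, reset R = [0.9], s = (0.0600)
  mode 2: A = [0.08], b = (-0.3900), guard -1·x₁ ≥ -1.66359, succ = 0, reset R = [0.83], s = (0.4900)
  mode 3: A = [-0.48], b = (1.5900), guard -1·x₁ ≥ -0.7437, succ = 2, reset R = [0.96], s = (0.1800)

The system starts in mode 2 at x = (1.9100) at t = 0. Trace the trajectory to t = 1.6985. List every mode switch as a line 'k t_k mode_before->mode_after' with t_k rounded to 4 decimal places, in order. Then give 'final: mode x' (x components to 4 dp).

Mode 2: guard c·x = -1.6636 hit at Δt = 0.9979 (t = 0.9979), x⁻ = (1.6636) → reset → x⁺ = (1.8708), jump to mode 0
Mode 0: flow for 0.7006 to horizon, guard not reached → x = (4.8662)

1 0.9979 2->0
final: 0 4.8662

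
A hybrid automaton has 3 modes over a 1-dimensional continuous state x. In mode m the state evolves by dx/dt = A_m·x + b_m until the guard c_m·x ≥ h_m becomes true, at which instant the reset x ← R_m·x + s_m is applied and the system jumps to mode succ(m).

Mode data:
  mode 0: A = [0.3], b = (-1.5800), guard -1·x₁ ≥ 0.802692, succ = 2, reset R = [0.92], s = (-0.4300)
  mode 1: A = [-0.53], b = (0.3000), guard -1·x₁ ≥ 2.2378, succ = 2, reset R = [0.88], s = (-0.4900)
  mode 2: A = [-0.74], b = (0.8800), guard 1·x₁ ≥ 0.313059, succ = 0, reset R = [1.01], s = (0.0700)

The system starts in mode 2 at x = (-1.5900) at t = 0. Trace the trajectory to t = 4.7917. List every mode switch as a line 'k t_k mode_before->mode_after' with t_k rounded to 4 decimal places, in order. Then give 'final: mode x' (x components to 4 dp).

1 1.5600 2->0
2 2.2867 0->2
3 3.6244 2->0
4 4.3511 0->2
final: 2 -0.5125

Mode 2: guard c·x = 0.3131 hit at Δt = 1.5600 (t = 1.5600), x⁻ = (0.3131) → reset → x⁺ = (0.3862), jump to mode 0
Mode 0: guard c·x = 0.8027 hit at Δt = 0.7267 (t = 2.2867), x⁻ = (-0.8027) → reset → x⁺ = (-1.1685), jump to mode 2
Mode 2: guard c·x = 0.3131 hit at Δt = 1.3377 (t = 3.6244), x⁻ = (0.3131) → reset → x⁺ = (0.3862), jump to mode 0
Mode 0: guard c·x = 0.8027 hit at Δt = 0.7267 (t = 4.3511), x⁻ = (-0.8027) → reset → x⁺ = (-1.1685), jump to mode 2
Mode 2: flow for 0.4406 to horizon, guard not reached → x = (-0.5125)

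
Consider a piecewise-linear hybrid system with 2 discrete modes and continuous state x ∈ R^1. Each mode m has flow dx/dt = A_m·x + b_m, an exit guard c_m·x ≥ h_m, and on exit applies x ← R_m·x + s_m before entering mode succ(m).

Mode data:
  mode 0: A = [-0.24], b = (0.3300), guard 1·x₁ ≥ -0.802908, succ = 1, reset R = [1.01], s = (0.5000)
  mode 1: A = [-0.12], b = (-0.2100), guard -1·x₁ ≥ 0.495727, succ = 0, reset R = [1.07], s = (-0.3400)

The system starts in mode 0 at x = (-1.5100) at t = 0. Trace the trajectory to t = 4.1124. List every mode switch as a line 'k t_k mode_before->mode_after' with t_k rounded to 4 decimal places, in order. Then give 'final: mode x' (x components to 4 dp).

1 1.1715 0->1
2 2.3168 1->0
3 2.4440 0->1
4 3.5893 1->0
5 3.7165 0->1
final: 1 -0.3777

Mode 0: guard c·x = -0.8029 hit at Δt = 1.1715 (t = 1.1715), x⁻ = (-0.8029) → reset → x⁺ = (-0.3109), jump to mode 1
Mode 1: guard c·x = 0.4957 hit at Δt = 1.1453 (t = 2.3168), x⁻ = (-0.4957) → reset → x⁺ = (-0.8704), jump to mode 0
Mode 0: guard c·x = -0.8029 hit at Δt = 0.1272 (t = 2.4440), x⁻ = (-0.8029) → reset → x⁺ = (-0.3109), jump to mode 1
Mode 1: guard c·x = 0.4957 hit at Δt = 1.1453 (t = 3.5893), x⁻ = (-0.4957) → reset → x⁺ = (-0.8704), jump to mode 0
Mode 0: guard c·x = -0.8029 hit at Δt = 0.1272 (t = 3.7165), x⁻ = (-0.8029) → reset → x⁺ = (-0.3109), jump to mode 1
Mode 1: flow for 0.3959 to horizon, guard not reached → x = (-0.3777)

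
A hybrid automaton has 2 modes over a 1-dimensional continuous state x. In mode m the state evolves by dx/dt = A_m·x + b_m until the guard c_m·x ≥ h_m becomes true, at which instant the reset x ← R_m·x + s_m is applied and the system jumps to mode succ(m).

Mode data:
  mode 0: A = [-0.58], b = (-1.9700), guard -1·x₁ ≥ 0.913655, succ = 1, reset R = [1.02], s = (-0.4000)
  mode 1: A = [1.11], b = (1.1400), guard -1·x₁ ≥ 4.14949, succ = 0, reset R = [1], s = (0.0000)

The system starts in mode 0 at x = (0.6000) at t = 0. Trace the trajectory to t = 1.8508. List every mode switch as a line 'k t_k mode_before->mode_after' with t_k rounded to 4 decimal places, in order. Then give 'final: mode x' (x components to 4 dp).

Mode 0: guard c·x = 0.9137 hit at Δt = 0.8207 (t = 0.8207), x⁻ = (-0.9137) → reset → x⁺ = (-1.3319), jump to mode 1
Mode 1: flow for 1.0301 to horizon, guard not reached → x = (-1.9836)

1 0.8207 0->1
final: 1 -1.9836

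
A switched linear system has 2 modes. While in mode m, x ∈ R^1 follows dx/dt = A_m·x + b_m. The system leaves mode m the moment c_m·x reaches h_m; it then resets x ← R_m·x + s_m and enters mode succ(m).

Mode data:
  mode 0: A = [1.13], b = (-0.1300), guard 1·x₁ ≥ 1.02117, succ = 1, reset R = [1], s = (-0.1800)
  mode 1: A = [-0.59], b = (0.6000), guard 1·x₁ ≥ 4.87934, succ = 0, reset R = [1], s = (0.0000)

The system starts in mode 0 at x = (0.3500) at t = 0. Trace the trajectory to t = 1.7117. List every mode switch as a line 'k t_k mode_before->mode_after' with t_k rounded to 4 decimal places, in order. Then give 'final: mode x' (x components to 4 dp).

Mode 0: guard c·x = 1.0212 hit at Δt = 1.1945 (t = 1.1945), x⁻ = (1.0212) → reset → x⁺ = (0.8412), jump to mode 1
Mode 1: flow for 0.5172 to horizon, guard not reached → x = (0.8874)

1 1.1945 0->1
final: 1 0.8874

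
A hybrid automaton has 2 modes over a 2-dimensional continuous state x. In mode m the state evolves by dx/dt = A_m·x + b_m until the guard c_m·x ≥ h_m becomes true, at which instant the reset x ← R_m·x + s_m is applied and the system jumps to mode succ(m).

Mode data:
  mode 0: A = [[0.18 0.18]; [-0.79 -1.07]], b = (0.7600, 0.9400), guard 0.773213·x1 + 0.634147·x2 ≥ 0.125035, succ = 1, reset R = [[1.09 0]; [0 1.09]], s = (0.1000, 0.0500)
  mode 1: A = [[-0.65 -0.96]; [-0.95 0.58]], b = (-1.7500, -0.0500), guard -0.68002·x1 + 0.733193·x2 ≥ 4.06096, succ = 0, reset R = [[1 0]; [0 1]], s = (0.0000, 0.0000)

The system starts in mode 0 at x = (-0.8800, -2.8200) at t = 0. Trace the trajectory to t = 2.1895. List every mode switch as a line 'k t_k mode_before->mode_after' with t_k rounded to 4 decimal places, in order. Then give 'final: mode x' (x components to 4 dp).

Mode 0: guard c·x = 0.1250 hit at Δt = 1.4336 (t = 1.4336), x⁻ = (-0.1401, 0.3679) → reset → x⁺ = (-0.0527, 0.4510), jump to mode 1
Mode 1: flow for 0.7559 to horizon, guard not reached → x = (-1.5393, 1.3279)

1 1.4336 0->1
final: 1 -1.5393 1.3279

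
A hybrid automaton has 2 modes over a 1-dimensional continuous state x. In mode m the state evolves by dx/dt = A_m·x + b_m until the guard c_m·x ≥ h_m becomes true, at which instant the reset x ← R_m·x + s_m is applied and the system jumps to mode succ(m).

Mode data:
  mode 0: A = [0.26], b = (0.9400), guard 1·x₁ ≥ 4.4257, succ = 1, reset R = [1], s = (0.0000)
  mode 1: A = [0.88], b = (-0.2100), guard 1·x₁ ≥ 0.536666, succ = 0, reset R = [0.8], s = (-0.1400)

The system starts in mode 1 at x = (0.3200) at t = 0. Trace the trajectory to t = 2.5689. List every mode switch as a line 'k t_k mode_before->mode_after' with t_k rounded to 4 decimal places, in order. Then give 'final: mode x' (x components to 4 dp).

1 1.4753 1->0
final: 0 1.5735

Mode 1: guard c·x = 0.5367 hit at Δt = 1.4753 (t = 1.4753), x⁻ = (0.5367) → reset → x⁺ = (0.2893), jump to mode 0
Mode 0: flow for 1.0936 to horizon, guard not reached → x = (1.5735)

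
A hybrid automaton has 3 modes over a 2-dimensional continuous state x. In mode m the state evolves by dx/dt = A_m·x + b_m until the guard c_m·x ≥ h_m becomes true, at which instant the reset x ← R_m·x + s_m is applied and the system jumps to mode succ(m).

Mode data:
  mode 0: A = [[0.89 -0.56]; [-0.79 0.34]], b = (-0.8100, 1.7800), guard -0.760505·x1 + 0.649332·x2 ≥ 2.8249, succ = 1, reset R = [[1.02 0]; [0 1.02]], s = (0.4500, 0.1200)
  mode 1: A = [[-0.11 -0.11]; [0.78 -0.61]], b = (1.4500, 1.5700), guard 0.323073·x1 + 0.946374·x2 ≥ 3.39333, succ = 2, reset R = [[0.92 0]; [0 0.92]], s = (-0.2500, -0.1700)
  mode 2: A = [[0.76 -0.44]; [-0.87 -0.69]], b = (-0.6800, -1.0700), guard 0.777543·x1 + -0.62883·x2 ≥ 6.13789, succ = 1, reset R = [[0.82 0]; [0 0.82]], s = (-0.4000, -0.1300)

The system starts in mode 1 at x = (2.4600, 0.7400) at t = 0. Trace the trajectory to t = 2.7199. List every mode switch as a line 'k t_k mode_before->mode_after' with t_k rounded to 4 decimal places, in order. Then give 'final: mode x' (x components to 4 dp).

1 0.6564 1->2
2 1.9634 2->1
final: 1 4.8964 1.5354

Mode 1: guard c·x = 3.3933 hit at Δt = 0.6564 (t = 0.6564), x⁻ = (3.0899, 2.5308) → reset → x⁺ = (2.5927, 2.1583), jump to mode 2
Mode 2: guard c·x = 6.1379 hit at Δt = 1.3070 (t = 1.9634), x⁻ = (5.5461, -2.9031) → reset → x⁺ = (4.1478, -2.5105), jump to mode 1
Mode 1: flow for 0.7565 to horizon, guard not reached → x = (4.8964, 1.5354)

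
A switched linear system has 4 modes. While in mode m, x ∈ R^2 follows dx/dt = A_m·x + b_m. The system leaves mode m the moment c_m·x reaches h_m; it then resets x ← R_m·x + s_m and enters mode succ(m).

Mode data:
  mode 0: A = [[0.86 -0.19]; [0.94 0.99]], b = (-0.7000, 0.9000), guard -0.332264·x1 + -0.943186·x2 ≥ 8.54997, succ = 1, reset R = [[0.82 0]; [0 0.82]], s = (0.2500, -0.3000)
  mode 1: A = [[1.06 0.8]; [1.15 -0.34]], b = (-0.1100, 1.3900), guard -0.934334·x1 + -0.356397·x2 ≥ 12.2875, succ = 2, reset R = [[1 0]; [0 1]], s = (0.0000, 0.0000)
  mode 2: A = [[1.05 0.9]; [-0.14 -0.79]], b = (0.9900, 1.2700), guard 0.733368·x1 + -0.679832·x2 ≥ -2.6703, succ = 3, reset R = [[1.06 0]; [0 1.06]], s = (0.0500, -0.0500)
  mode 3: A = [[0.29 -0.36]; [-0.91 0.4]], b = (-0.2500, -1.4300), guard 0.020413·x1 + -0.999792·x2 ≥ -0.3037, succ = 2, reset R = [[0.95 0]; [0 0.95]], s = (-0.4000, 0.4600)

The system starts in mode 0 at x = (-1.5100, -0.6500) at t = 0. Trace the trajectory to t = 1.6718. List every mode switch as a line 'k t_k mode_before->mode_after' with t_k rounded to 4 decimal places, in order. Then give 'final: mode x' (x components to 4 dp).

1 1.3254 0->1
final: 1 -8.2633 -7.3312

Mode 0: guard c·x = 8.5500 hit at Δt = 1.3254 (t = 1.3254), x⁻ = (-5.3806, -7.1695) → reset → x⁺ = (-4.1621, -6.1790), jump to mode 1
Mode 1: flow for 0.3464 to horizon, guard not reached → x = (-8.2633, -7.3312)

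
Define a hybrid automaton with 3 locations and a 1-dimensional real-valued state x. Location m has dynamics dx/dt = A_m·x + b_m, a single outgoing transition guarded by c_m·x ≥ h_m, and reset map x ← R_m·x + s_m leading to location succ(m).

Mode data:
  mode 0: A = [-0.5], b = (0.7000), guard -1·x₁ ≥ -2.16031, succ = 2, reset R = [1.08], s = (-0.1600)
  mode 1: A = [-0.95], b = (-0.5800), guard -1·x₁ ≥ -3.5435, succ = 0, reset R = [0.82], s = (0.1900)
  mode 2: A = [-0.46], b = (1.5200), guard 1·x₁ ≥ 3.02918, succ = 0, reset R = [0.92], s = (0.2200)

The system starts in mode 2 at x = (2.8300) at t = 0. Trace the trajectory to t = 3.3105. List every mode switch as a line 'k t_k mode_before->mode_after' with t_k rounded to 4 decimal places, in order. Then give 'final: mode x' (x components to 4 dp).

Mode 2: guard c·x = 3.0292 hit at Δt = 1.1838 (t = 1.1838), x⁻ = (3.0292) → reset → x⁺ = (3.0068), jump to mode 0
Mode 0: guard c·x = -2.1603 hit at Δt = 1.4966 (t = 2.6804), x⁻ = (2.1603) → reset → x⁺ = (2.1731), jump to mode 2
Mode 2: flow for 0.6301 to horizon, guard not reached → x = (2.4578)

1 1.1838 2->0
2 2.6804 0->2
final: 2 2.4578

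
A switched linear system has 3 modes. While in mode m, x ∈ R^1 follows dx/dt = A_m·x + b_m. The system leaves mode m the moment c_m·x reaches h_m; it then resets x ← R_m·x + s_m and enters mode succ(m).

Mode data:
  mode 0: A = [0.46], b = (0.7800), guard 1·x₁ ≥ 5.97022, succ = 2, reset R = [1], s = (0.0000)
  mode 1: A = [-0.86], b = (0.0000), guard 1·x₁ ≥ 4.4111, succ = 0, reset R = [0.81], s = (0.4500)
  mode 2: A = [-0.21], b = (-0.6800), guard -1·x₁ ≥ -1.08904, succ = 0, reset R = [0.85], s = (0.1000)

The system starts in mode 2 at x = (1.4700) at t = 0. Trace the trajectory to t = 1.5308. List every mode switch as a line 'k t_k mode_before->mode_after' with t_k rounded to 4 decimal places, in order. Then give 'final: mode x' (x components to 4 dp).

1 0.4018 2->0
final: 0 2.8787

Mode 2: guard c·x = -1.0890 hit at Δt = 0.4018 (t = 0.4018), x⁻ = (1.0890) → reset → x⁺ = (1.0257), jump to mode 0
Mode 0: flow for 1.1290 to horizon, guard not reached → x = (2.8787)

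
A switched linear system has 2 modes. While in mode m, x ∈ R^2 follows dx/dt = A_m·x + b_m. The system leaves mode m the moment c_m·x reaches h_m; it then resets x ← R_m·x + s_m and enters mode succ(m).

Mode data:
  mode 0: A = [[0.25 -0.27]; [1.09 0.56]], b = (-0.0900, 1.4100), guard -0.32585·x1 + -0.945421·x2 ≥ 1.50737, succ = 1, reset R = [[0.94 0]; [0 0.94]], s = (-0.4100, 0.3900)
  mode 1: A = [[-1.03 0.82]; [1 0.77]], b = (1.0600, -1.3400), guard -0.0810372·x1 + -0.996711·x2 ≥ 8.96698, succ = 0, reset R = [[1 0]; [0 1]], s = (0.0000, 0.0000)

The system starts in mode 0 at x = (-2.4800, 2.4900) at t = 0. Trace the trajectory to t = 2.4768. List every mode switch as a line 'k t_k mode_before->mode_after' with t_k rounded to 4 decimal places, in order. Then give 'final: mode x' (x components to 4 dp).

1 1.5588 0->1
final: 1 -2.6159 -5.3815

Mode 0: guard c·x = 1.5074 hit at Δt = 1.5588 (t = 1.5588), x⁻ = (-4.7859, 0.0551) → reset → x⁺ = (-4.9087, 0.4418), jump to mode 1
Mode 1: flow for 0.9180 to horizon, guard not reached → x = (-2.6159, -5.3815)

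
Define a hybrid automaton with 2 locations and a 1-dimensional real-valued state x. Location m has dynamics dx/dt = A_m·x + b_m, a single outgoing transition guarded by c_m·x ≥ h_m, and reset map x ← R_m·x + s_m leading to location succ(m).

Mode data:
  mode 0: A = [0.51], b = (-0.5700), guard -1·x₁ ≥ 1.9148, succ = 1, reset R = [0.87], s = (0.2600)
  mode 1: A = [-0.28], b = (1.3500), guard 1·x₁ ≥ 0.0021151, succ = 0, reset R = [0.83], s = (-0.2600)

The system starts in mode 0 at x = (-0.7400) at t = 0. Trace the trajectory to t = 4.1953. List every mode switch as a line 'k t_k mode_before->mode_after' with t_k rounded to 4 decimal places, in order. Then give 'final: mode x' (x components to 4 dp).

1 0.9609 0->1
2 1.8763 1->0
3 3.4258 0->1
final: 1 -0.1989

Mode 0: guard c·x = 1.9148 hit at Δt = 0.9609 (t = 0.9609), x⁻ = (-1.9148) → reset → x⁺ = (-1.4059), jump to mode 1
Mode 1: guard c·x = 0.0021 hit at Δt = 0.9154 (t = 1.8763), x⁻ = (0.0021) → reset → x⁺ = (-0.2582), jump to mode 0
Mode 0: guard c·x = 1.9148 hit at Δt = 1.5495 (t = 3.4258), x⁻ = (-1.9148) → reset → x⁺ = (-1.4059), jump to mode 1
Mode 1: flow for 0.7695 to horizon, guard not reached → x = (-0.1989)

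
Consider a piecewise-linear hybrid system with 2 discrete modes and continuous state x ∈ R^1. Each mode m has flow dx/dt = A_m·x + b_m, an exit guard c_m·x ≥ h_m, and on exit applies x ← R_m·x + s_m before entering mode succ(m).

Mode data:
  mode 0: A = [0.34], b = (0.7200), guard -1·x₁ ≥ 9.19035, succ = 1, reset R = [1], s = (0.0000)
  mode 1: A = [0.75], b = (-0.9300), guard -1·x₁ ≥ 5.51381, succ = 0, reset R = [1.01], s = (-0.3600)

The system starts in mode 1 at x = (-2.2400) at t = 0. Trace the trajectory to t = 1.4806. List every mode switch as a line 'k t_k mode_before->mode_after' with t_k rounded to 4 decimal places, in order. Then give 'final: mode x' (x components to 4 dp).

Mode 1: guard c·x = 5.5138 hit at Δt = 0.8841 (t = 0.8841), x⁻ = (-5.5138) → reset → x⁺ = (-5.9289), jump to mode 0
Mode 0: flow for 0.5965 to horizon, guard not reached → x = (-6.7859)

1 0.8841 1->0
final: 0 -6.7859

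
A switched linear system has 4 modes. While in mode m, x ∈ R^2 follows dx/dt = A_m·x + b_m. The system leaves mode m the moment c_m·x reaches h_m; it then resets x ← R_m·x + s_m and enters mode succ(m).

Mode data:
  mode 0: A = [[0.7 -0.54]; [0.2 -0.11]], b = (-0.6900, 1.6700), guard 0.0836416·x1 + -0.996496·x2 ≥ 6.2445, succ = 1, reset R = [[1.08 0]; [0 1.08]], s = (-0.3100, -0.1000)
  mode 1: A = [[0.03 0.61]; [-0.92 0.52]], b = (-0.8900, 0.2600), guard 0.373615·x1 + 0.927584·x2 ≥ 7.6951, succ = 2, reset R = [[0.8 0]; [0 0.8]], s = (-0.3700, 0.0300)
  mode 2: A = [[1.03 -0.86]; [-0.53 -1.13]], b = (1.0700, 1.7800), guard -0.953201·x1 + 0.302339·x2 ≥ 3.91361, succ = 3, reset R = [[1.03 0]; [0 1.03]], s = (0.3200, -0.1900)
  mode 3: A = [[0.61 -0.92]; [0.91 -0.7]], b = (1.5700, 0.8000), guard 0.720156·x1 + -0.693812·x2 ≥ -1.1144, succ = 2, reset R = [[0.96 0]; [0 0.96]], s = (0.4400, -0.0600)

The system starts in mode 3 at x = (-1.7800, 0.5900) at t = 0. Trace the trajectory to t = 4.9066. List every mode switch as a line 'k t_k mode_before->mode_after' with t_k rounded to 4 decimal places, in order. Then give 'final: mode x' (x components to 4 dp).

Mode 3: guard c·x = -1.1144 hit at Δt = 0.6685 (t = 0.6685), x⁻ = (-1.5811, -0.0349) → reset → x⁺ = (-1.0778, -0.0935), jump to mode 2
Mode 2: guard c·x = 3.9136 hit at Δt = 1.3944 (t = 2.0629), x⁻ = (-3.4672, 2.0133) → reset → x⁺ = (-3.2512, 1.8837), jump to mode 3
Mode 3: guard c·x = -1.1144 hit at Δt = 1.7263 (t = 3.7892), x⁻ = (-3.8558, -2.3960) → reset → x⁺ = (-3.2616, -2.3602), jump to mode 2
Mode 2: guard c·x = 3.9136 hit at Δt = 0.4943 (t = 4.2835), x⁻ = (-4.0912, 0.0458) → reset → x⁺ = (-3.8940, -0.1428), jump to mode 3
Mode 3: flow for 0.6231 to horizon, guard not reached → x = (-3.9230, -1.5146)

1 0.6685 3->2
2 2.0629 2->3
3 3.7892 3->2
4 4.2835 2->3
final: 3 -3.9230 -1.5146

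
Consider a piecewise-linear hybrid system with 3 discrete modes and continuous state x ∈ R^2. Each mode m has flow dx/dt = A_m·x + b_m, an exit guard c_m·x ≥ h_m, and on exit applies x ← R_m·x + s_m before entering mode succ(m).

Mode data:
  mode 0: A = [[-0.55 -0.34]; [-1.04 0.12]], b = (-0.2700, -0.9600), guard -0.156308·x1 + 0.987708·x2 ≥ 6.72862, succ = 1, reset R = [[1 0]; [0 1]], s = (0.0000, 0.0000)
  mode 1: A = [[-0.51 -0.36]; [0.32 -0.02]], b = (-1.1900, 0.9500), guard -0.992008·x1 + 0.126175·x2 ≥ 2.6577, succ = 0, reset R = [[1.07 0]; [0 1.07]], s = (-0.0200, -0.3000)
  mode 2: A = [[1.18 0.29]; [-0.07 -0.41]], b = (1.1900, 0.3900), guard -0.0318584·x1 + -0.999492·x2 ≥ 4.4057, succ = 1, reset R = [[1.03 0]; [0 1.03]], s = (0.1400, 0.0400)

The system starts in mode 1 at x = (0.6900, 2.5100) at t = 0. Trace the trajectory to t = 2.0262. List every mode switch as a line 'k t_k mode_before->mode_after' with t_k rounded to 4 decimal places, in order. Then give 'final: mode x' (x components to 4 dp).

Mode 1: guard c·x = 2.6577 hit at Δt = 1.5964 (t = 1.5964), x⁻ = (-2.2399, 3.4529) → reset → x⁺ = (-2.4167, 3.3946), jump to mode 0
Mode 0: flow for 0.4298 to horizon, guard not reached → x = (-2.5118, 4.2770)

1 1.5964 1->0
final: 0 -2.5118 4.2770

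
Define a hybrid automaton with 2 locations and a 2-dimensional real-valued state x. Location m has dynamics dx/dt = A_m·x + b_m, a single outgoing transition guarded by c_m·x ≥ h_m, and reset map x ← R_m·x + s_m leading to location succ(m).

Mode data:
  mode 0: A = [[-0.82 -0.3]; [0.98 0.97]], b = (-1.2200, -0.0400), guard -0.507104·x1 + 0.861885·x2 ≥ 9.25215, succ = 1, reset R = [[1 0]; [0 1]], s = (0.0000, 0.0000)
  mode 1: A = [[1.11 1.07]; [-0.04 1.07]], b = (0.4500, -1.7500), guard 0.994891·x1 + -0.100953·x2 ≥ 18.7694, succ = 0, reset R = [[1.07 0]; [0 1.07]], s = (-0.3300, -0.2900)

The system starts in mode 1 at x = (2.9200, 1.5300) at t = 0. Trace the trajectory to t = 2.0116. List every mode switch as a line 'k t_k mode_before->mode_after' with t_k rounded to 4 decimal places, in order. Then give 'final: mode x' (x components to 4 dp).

1 1.3599 1->0
final: 0 9.9493 13.5389

Mode 1: guard c·x = 18.7694 hit at Δt = 1.3599 (t = 1.3599), x⁻ = (18.8944, 0.2817) → reset → x⁺ = (19.8870, 0.0114), jump to mode 0
Mode 0: flow for 0.6517 to horizon, guard not reached → x = (9.9493, 13.5389)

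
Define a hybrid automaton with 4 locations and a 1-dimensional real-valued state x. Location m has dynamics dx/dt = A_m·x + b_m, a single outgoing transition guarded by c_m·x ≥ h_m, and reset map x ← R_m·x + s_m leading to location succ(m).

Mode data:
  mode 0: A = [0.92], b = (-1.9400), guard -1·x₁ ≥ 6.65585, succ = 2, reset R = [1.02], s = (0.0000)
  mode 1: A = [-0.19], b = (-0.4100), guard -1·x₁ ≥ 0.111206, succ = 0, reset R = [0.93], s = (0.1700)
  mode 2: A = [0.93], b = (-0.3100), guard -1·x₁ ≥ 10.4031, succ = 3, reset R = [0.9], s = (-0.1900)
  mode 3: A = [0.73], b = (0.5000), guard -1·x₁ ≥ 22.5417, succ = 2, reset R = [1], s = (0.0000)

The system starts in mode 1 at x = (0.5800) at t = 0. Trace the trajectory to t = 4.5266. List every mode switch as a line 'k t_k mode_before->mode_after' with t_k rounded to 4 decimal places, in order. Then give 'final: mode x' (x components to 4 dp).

1 1.5314 1->0
2 3.1148 0->2
3 3.5561 2->3
final: 3 -18.6944

Mode 1: guard c·x = 0.1112 hit at Δt = 1.5314 (t = 1.5314), x⁻ = (-0.1112) → reset → x⁺ = (0.0666), jump to mode 0
Mode 0: guard c·x = 6.6559 hit at Δt = 1.5834 (t = 3.1148), x⁻ = (-6.6558) → reset → x⁺ = (-6.7890), jump to mode 2
Mode 2: guard c·x = 10.4031 hit at Δt = 0.4413 (t = 3.5561), x⁻ = (-10.4031) → reset → x⁺ = (-9.5528), jump to mode 3
Mode 3: flow for 0.9705 to horizon, guard not reached → x = (-18.6944)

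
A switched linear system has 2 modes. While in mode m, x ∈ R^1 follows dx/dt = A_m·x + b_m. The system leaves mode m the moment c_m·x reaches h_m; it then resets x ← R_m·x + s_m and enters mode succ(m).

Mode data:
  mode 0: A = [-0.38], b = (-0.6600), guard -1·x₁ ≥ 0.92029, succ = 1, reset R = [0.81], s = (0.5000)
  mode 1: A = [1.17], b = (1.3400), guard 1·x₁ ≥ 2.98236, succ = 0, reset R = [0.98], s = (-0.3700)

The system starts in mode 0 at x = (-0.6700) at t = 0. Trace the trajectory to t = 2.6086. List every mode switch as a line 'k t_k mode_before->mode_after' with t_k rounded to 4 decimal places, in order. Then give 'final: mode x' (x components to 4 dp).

1 0.7036 0->1
2 2.0055 1->0
final: 0 1.6742

Mode 0: guard c·x = 0.9203 hit at Δt = 0.7036 (t = 0.7036), x⁻ = (-0.9203) → reset → x⁺ = (-0.2454), jump to mode 1
Mode 1: guard c·x = 2.9824 hit at Δt = 1.3019 (t = 2.0055), x⁻ = (2.9824) → reset → x⁺ = (2.5527), jump to mode 0
Mode 0: flow for 0.6031 to horizon, guard not reached → x = (1.6742)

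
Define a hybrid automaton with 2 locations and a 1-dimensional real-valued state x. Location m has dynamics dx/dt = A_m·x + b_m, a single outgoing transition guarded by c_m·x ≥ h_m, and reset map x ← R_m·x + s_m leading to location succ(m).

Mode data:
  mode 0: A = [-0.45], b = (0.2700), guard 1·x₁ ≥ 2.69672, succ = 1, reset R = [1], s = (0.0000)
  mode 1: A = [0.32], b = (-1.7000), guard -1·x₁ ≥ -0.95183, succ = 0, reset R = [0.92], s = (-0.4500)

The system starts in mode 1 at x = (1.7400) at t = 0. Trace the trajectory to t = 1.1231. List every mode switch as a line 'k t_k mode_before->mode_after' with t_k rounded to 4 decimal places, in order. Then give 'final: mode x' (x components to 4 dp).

1 0.6230 1->0
final: 0 0.4608

Mode 1: guard c·x = -0.9518 hit at Δt = 0.6230 (t = 0.6230), x⁻ = (0.9518) → reset → x⁺ = (0.4257), jump to mode 0
Mode 0: flow for 0.5001 to horizon, guard not reached → x = (0.4608)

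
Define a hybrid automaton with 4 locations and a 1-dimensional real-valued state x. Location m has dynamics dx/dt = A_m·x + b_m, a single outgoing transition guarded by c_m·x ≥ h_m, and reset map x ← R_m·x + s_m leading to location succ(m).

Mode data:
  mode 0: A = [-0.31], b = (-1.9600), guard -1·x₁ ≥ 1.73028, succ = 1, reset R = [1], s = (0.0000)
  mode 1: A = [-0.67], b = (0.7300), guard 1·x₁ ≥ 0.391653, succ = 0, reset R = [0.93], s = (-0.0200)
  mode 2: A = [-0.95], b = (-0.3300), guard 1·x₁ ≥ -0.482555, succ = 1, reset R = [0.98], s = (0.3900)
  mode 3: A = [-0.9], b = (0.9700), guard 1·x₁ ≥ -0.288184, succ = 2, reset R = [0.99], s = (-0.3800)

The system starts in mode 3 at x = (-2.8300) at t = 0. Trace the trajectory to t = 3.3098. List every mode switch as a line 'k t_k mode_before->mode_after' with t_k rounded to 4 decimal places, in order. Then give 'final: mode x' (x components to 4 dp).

1 1.1679 3->2
2 2.0681 2->1
3 2.8424 1->0
final: 0 -0.5550

Mode 3: guard c·x = -0.2882 hit at Δt = 1.1679 (t = 1.1679), x⁻ = (-0.2882) → reset → x⁺ = (-0.6653), jump to mode 2
Mode 2: guard c·x = -0.4826 hit at Δt = 0.9002 (t = 2.0681), x⁻ = (-0.4826) → reset → x⁺ = (-0.0829), jump to mode 1
Mode 1: guard c·x = 0.3917 hit at Δt = 0.7743 (t = 2.8424), x⁻ = (0.3917) → reset → x⁺ = (0.3442), jump to mode 0
Mode 0: flow for 0.4674 to horizon, guard not reached → x = (-0.5550)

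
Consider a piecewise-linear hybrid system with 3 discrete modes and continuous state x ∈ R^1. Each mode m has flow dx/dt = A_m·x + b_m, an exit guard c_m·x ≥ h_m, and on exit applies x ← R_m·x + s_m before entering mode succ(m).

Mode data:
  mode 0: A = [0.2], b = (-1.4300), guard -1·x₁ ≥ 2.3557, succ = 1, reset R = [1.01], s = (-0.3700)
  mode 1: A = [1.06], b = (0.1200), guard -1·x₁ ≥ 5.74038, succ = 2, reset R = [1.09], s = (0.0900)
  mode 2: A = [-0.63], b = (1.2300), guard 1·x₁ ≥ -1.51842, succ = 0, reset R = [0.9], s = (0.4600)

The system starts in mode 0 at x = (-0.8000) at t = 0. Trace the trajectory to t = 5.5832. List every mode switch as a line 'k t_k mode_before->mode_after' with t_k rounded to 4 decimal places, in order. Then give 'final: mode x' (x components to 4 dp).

Mode 0: guard c·x = 2.3557 hit at Δt = 0.8936 (t = 0.8936), x⁻ = (-2.3557) → reset → x⁺ = (-2.7493), jump to mode 1
Mode 1: guard c·x = 5.7404 hit at Δt = 0.7154 (t = 1.6090), x⁻ = (-5.7404) → reset → x⁺ = (-6.1670), jump to mode 2
Mode 2: guard c·x = -1.5184 hit at Δt = 1.3490 (t = 2.9580), x⁻ = (-1.5184) → reset → x⁺ = (-0.9066), jump to mode 0
Mode 0: guard c·x = 2.3557 hit at Δt = 0.8270 (t = 3.7850), x⁻ = (-2.3557) → reset → x⁺ = (-2.7493), jump to mode 1
Mode 1: guard c·x = 5.7404 hit at Δt = 0.7154 (t = 4.5004), x⁻ = (-5.7404) → reset → x⁺ = (-6.1670), jump to mode 2
Mode 2: flow for 1.0828 to horizon, guard not reached → x = (-2.1522)

1 0.8936 0->1
2 1.6090 1->2
3 2.9580 2->0
4 3.7850 0->1
5 4.5004 1->2
final: 2 -2.1522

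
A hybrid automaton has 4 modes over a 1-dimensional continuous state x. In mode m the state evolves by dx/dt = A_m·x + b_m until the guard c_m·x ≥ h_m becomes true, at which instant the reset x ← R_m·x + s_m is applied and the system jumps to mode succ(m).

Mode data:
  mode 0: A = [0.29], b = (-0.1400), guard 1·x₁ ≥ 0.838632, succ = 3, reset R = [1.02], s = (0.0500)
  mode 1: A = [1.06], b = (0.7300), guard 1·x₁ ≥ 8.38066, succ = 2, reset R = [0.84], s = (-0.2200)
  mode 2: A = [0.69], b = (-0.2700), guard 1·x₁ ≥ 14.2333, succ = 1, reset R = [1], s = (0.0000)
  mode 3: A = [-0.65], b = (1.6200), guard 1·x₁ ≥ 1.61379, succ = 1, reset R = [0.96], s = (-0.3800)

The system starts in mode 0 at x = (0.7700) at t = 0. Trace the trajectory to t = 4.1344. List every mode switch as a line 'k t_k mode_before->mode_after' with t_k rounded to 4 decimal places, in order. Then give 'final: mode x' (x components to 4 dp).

1 0.7388 0->3
2 1.6485 3->1
3 3.1442 1->2
final: 2 13.1214

Mode 0: guard c·x = 0.8386 hit at Δt = 0.7388 (t = 0.7388), x⁻ = (0.8386) → reset → x⁺ = (0.9054), jump to mode 3
Mode 3: guard c·x = 1.6138 hit at Δt = 0.9097 (t = 1.6485), x⁻ = (1.6138) → reset → x⁺ = (1.1692), jump to mode 1
Mode 1: guard c·x = 8.3807 hit at Δt = 1.4957 (t = 3.1442), x⁻ = (8.3807) → reset → x⁺ = (6.8198), jump to mode 2
Mode 2: flow for 0.9902 to horizon, guard not reached → x = (13.1214)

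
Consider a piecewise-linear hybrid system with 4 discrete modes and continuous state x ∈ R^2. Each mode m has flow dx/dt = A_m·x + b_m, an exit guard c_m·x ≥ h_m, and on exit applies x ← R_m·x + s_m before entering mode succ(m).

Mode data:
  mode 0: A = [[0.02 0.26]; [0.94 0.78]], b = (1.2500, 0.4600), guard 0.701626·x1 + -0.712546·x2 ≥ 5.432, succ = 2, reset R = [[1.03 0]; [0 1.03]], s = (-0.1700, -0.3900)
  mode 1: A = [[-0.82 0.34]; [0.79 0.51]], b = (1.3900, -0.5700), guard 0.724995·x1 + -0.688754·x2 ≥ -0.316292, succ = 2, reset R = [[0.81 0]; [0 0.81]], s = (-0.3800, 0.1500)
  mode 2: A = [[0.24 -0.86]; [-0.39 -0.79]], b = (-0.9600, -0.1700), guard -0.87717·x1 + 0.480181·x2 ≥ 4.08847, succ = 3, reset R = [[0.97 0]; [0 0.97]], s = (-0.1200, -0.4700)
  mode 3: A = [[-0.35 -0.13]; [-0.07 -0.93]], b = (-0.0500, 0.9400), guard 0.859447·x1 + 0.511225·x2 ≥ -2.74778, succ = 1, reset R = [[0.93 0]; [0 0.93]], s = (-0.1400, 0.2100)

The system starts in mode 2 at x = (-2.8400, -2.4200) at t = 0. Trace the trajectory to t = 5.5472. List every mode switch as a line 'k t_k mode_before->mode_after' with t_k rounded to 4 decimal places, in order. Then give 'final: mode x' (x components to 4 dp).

Mode 2: guard c·x = 4.0885 hit at Δt = 1.5687 (t = 1.5687), x⁻ = (-4.4619, 0.3636) → reset → x⁺ = (-4.4481, -0.1173), jump to mode 3
Mode 3: guard c·x = -2.7478 hit at Δt = 0.7017 (t = 2.2704), x⁻ = (-3.5331, 0.5647) → reset → x⁺ = (-3.4257, 0.7352), jump to mode 1
Mode 1: guard c·x = -0.3163 hit at Δt = 0.6782 (t = 2.9486), x⁻ = (-1.2762, -0.8841) → reset → x⁺ = (-1.4137, -0.5662), jump to mode 2
Mode 2: guard c·x = 4.0885 hit at Δt = 1.7181 (t = 4.6667), x⁻ = (-4.2479, 0.7545) → reset → x⁺ = (-4.2405, 0.2619), jump to mode 3
Mode 3: guard c·x = -2.7478 hit at Δt = 0.5189 (t = 5.1856), x⁻ = (-3.5899, 0.6603) → reset → x⁺ = (-3.4786, 0.8241), jump to mode 1
Mode 1: flow for 0.3616 to horizon, guard not reached → x = (-2.1171, -0.1063)

1 1.5687 2->3
2 2.2704 3->1
3 2.9486 1->2
4 4.6667 2->3
5 5.1856 3->1
final: 1 -2.1171 -0.1063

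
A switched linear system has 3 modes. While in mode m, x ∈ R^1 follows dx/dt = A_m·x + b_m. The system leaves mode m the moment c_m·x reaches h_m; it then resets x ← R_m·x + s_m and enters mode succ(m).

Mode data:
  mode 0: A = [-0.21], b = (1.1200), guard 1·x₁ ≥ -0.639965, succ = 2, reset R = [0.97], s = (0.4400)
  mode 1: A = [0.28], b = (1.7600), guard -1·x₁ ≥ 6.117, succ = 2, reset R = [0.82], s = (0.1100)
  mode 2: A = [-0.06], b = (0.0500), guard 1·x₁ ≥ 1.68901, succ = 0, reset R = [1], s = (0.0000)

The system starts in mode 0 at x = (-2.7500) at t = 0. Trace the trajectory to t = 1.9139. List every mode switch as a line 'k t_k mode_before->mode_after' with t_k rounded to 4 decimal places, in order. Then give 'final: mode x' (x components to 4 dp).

1 1.4405 0->2
final: 2 -0.1524

Mode 0: guard c·x = -0.6400 hit at Δt = 1.4405 (t = 1.4405), x⁻ = (-0.6400) → reset → x⁺ = (-0.1808), jump to mode 2
Mode 2: flow for 0.4734 to horizon, guard not reached → x = (-0.1524)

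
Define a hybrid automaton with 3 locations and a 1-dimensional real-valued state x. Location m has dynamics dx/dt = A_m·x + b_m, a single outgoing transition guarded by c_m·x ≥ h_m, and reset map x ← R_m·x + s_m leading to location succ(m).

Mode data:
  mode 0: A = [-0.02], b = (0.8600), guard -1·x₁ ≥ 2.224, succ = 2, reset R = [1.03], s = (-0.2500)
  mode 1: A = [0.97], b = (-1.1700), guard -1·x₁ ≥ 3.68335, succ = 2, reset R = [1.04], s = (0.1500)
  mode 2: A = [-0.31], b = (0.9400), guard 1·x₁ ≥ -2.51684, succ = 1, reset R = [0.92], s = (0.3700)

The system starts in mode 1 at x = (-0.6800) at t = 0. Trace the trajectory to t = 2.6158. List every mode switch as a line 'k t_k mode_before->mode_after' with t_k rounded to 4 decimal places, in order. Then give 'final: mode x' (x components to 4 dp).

1 0.9820 1->2
2 1.5962 2->1
3 2.0489 1->2
final: 2 -2.5989

Mode 1: guard c·x = 3.6833 hit at Δt = 0.9820 (t = 0.9820), x⁻ = (-3.6833) → reset → x⁺ = (-3.6807), jump to mode 2
Mode 2: guard c·x = -2.5168 hit at Δt = 0.6142 (t = 1.5962), x⁻ = (-2.5168) → reset → x⁺ = (-1.9455), jump to mode 1
Mode 1: guard c·x = 3.6833 hit at Δt = 0.4527 (t = 2.0489), x⁻ = (-3.6833) → reset → x⁺ = (-3.6807), jump to mode 2
Mode 2: flow for 0.5669 to horizon, guard not reached → x = (-2.5989)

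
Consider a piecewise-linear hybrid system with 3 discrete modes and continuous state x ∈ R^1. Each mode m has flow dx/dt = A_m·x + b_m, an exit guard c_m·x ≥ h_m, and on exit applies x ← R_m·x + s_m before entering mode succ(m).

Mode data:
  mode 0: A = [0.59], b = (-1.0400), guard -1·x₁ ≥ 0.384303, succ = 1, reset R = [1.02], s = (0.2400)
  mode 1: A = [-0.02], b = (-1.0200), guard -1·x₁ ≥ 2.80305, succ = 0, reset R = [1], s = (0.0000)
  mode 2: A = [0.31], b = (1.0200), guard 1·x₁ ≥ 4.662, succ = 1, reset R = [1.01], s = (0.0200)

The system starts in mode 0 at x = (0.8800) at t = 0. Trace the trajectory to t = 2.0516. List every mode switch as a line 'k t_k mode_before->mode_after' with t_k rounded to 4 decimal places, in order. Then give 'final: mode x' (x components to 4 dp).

1 1.5065 0->1
final: 1 -0.7033

Mode 0: guard c·x = 0.3843 hit at Δt = 1.5065 (t = 1.5065), x⁻ = (-0.3843) → reset → x⁺ = (-0.1520), jump to mode 1
Mode 1: flow for 0.5451 to horizon, guard not reached → x = (-0.7033)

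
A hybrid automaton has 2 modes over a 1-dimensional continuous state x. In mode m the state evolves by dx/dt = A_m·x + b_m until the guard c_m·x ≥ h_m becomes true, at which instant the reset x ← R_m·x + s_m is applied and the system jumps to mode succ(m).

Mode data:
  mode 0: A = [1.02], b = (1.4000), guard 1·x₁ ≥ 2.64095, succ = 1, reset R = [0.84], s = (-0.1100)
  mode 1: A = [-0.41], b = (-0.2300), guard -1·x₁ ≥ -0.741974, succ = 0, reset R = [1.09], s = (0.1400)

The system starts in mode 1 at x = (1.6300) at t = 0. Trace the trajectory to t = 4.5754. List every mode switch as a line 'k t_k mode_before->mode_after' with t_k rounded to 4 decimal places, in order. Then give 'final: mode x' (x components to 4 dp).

1 1.2676 1->0
2 1.8044 0->1
3 3.5537 1->0
4 4.0905 0->1
final: 1 1.6271

Mode 1: guard c·x = -0.7420 hit at Δt = 1.2676 (t = 1.2676), x⁻ = (0.7420) → reset → x⁺ = (0.9488), jump to mode 0
Mode 0: guard c·x = 2.6410 hit at Δt = 0.5368 (t = 1.8044), x⁻ = (2.6410) → reset → x⁺ = (2.1084), jump to mode 1
Mode 1: guard c·x = -0.7420 hit at Δt = 1.7493 (t = 3.5537), x⁻ = (0.7420) → reset → x⁺ = (0.9488), jump to mode 0
Mode 0: guard c·x = 2.6410 hit at Δt = 0.5368 (t = 4.0905), x⁻ = (2.6409) → reset → x⁺ = (2.1084), jump to mode 1
Mode 1: flow for 0.4849 to horizon, guard not reached → x = (1.6271)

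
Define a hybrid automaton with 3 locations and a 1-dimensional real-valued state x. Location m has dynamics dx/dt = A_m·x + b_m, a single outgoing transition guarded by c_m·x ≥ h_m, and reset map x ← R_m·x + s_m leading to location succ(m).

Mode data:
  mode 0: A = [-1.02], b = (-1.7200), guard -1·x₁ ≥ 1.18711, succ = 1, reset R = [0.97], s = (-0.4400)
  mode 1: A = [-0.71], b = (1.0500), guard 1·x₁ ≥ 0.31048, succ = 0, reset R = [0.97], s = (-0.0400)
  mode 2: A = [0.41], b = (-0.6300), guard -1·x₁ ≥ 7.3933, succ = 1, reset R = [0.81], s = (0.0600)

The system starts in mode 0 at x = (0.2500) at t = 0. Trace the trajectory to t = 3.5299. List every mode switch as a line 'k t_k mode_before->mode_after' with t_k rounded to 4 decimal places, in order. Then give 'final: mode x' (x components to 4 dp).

Mode 0: guard c·x = 1.1871 hit at Δt = 1.3290 (t = 1.3290), x⁻ = (-1.1871) → reset → x⁺ = (-1.5915), jump to mode 1
Mode 1: guard c·x = 0.3105 hit at Δt = 1.3608 (t = 2.6898), x⁻ = (0.3105) → reset → x⁺ = (0.2612), jump to mode 0
Mode 0: flow for 0.8401 to horizon, guard not reached → x = (-0.8596)

1 1.3290 0->1
2 2.6898 1->0
final: 0 -0.8596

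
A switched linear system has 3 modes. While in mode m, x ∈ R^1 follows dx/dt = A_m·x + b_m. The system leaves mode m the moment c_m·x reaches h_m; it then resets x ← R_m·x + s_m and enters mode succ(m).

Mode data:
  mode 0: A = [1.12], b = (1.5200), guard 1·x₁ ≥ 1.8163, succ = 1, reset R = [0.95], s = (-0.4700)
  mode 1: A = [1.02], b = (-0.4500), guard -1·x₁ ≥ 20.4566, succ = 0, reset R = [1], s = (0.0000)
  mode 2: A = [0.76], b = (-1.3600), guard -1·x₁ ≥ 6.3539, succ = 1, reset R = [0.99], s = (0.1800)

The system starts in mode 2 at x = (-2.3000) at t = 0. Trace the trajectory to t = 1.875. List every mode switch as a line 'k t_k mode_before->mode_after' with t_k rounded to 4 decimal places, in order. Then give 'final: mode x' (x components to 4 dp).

Mode 2: guard c·x = 6.3539 hit at Δt = 0.9063 (t = 0.9063), x⁻ = (-6.3539) → reset → x⁺ = (-6.1104), jump to mode 1
Mode 1: flow for 0.9687 to horizon, guard not reached → x = (-17.1566)

1 0.9063 2->1
final: 1 -17.1566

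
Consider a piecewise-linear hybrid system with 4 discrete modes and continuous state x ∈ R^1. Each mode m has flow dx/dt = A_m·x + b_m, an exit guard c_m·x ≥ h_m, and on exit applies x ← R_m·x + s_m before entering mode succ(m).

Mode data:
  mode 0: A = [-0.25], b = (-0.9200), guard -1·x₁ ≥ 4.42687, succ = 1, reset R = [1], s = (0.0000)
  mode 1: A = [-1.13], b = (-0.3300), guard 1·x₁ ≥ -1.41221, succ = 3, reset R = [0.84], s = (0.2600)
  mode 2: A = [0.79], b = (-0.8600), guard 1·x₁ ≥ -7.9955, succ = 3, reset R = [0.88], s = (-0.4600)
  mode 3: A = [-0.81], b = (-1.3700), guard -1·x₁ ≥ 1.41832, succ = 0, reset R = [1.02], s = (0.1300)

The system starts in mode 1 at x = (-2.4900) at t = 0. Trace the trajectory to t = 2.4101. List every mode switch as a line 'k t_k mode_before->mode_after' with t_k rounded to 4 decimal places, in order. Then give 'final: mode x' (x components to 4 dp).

1 0.5965 1->3
2 1.8686 3->0
final: 0 -1.6159

Mode 1: guard c·x = -1.4122 hit at Δt = 0.5965 (t = 0.5965), x⁻ = (-1.4122) → reset → x⁺ = (-0.9263), jump to mode 3
Mode 3: guard c·x = 1.4183 hit at Δt = 1.2721 (t = 1.8686), x⁻ = (-1.4183) → reset → x⁺ = (-1.3167), jump to mode 0
Mode 0: flow for 0.5415 to horizon, guard not reached → x = (-1.6159)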